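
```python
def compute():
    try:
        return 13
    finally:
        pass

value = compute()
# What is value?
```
13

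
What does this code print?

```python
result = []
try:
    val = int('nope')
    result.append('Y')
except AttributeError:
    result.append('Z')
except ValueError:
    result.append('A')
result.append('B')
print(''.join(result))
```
AB

ValueError is caught by its specific handler, not AttributeError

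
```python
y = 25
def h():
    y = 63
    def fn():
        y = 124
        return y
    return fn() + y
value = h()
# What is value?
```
187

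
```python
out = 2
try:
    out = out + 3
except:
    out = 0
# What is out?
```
5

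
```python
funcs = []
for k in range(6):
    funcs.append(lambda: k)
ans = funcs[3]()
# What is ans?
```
5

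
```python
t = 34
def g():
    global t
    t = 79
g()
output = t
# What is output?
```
79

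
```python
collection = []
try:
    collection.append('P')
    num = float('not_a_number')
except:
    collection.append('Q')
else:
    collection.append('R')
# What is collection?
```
['P', 'Q']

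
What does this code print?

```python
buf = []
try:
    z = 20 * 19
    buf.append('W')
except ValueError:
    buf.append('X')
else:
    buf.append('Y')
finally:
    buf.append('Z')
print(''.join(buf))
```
WYZ

else runs before finally when no exception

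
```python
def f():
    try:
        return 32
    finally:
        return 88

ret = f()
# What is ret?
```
88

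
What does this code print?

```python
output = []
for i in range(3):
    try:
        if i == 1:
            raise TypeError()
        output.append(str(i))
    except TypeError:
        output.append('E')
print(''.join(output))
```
0E2

Exception on i=1 caught, loop continues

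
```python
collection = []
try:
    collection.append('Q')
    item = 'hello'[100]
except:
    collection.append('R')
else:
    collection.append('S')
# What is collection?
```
['Q', 'R']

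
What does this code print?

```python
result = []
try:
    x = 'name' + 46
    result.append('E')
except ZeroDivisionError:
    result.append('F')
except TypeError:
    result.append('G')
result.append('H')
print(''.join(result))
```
GH

TypeError is caught by its specific handler, not ZeroDivisionError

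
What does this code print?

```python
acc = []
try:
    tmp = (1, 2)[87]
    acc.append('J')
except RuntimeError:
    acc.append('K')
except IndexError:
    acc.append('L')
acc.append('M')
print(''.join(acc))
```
LM

IndexError is caught by its specific handler, not RuntimeError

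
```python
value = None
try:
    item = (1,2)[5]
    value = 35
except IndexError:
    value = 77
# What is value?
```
77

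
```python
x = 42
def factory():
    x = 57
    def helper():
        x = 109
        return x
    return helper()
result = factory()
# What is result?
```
109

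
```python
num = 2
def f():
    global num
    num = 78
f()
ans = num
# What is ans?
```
78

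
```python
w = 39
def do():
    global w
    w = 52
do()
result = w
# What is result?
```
52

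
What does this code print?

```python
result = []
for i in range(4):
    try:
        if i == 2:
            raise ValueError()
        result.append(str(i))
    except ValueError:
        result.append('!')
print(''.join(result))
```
01!3

Exception on i=2 caught, loop continues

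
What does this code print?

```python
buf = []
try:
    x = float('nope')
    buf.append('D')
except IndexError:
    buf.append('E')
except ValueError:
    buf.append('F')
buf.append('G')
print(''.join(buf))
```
FG

ValueError is caught by its specific handler, not IndexError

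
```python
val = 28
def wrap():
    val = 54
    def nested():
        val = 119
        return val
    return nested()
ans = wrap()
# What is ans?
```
119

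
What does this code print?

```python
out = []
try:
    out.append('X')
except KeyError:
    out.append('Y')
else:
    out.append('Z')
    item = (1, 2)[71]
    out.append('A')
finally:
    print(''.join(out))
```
XZ

Try succeeds, else appends 'Z', IndexError in else is uncaught, finally prints before exception propagates ('A' never appended)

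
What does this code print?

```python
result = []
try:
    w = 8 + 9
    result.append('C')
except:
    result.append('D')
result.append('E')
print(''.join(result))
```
CE

No exception, try block completes normally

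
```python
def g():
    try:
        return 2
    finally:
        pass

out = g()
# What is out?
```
2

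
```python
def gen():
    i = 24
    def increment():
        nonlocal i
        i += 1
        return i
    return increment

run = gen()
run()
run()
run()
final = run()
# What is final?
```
28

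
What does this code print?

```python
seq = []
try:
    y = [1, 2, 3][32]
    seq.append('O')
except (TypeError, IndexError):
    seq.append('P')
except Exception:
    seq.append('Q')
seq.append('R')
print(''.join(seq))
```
PR

IndexError matches tuple containing it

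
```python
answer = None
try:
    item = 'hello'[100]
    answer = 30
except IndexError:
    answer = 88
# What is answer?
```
88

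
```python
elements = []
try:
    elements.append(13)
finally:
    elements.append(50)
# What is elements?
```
[13, 50]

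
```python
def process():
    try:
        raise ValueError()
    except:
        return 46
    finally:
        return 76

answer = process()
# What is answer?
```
76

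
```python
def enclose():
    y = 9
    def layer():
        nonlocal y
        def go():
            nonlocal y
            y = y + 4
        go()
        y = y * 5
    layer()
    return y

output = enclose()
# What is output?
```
65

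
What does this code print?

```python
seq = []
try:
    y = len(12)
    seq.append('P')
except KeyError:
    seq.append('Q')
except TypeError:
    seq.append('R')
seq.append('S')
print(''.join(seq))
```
RS

TypeError is caught by its specific handler, not KeyError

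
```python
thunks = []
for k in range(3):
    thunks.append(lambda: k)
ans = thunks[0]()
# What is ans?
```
2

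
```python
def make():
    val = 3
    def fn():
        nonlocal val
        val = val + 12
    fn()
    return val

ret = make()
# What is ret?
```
15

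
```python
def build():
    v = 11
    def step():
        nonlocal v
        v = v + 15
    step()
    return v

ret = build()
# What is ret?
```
26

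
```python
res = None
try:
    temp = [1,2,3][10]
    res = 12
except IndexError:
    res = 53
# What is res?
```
53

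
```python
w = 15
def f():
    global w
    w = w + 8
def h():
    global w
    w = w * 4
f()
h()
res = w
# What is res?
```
92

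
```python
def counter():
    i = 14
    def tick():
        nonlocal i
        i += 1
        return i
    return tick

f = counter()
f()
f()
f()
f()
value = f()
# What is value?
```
19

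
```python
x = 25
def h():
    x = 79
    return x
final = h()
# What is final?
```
79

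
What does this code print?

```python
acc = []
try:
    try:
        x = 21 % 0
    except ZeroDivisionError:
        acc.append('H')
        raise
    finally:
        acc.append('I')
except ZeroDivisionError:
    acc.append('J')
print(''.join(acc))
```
HIJ

finally runs before re-raised exception propagates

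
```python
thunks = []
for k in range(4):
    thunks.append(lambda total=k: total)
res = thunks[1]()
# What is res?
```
1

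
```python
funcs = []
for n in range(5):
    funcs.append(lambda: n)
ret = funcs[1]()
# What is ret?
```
4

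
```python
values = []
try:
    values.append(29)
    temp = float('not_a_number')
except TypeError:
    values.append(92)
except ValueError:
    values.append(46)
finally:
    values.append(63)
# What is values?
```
[29, 46, 63]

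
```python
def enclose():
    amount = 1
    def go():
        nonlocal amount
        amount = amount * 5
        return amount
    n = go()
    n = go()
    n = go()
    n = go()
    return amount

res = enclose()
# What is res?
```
625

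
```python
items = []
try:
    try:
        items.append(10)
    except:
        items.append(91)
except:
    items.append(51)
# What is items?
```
[10]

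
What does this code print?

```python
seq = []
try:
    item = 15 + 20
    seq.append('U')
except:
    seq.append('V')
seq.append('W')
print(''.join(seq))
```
UW

No exception, try block completes normally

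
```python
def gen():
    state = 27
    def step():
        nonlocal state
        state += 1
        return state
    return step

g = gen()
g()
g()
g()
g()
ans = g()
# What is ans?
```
32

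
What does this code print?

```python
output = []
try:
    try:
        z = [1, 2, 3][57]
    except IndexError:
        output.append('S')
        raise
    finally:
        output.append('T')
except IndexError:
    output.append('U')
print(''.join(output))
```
STU

finally runs before re-raised exception propagates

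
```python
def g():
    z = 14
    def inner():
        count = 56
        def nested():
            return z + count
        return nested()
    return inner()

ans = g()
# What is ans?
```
70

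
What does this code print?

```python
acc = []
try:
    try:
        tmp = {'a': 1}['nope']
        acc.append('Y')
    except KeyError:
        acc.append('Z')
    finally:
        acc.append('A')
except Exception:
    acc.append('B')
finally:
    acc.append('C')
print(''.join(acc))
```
ZAC

Both finally blocks run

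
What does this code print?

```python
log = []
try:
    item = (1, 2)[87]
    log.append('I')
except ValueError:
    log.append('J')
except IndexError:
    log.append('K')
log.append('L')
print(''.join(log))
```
KL

IndexError is caught by its specific handler, not ValueError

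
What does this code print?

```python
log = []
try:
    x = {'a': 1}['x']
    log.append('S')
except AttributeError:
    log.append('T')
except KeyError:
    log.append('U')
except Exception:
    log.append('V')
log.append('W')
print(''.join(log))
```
UW

KeyError matches before generic Exception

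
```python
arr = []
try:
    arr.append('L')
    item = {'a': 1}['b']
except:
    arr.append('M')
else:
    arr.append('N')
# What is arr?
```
['L', 'M']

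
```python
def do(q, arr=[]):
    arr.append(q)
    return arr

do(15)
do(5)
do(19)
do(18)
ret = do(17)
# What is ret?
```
[15, 5, 19, 18, 17]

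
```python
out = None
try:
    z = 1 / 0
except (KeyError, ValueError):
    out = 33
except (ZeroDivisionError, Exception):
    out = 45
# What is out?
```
45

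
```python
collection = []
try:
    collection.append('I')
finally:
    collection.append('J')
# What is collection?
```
['I', 'J']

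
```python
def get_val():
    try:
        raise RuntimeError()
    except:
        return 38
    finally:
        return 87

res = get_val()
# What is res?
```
87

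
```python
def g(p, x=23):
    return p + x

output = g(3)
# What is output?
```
26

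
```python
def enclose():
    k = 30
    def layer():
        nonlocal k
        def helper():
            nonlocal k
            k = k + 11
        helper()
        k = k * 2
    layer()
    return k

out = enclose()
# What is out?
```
82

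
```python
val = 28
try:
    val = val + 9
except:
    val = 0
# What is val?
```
37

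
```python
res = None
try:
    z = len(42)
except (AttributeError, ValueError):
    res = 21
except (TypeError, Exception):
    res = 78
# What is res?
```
78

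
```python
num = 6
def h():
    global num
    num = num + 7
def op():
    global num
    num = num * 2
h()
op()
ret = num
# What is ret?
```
26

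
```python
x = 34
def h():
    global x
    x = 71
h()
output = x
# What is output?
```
71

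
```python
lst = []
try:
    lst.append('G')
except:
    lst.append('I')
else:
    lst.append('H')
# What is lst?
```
['G', 'H']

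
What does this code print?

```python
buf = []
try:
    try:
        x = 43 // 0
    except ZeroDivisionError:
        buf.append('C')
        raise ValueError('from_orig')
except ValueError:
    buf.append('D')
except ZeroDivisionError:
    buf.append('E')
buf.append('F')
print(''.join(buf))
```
CDF

ValueError raised and caught, original ZeroDivisionError not re-raised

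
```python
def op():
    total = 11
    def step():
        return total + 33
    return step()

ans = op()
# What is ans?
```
44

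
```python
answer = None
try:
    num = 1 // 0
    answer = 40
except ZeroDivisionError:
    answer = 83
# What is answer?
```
83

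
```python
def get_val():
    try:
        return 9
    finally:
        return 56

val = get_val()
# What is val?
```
56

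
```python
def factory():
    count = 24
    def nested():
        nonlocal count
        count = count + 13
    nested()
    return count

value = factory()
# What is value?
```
37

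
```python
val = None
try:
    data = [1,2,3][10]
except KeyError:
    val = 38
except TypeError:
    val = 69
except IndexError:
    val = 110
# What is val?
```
110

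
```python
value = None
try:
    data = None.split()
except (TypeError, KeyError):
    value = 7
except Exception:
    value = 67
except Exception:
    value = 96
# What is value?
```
67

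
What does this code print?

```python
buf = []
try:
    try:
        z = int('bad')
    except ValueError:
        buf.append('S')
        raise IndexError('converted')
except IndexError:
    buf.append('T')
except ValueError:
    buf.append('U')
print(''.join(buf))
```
ST

New IndexError raised, caught by outer IndexError handler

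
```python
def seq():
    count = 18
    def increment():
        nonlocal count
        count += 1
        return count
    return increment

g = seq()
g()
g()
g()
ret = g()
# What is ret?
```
22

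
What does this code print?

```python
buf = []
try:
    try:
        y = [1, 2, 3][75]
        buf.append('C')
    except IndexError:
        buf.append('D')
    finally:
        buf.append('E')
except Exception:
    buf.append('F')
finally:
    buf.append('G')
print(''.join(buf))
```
DEG

Both finally blocks run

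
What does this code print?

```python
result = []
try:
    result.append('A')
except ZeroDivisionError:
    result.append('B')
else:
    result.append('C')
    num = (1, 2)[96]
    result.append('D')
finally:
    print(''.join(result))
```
AC

Try succeeds, else appends 'C', IndexError in else is uncaught, finally prints before exception propagates ('D' never appended)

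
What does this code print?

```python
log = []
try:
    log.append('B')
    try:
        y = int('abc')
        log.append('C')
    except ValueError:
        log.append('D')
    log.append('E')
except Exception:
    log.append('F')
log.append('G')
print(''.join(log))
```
BDEG

Inner exception caught by inner handler, outer continues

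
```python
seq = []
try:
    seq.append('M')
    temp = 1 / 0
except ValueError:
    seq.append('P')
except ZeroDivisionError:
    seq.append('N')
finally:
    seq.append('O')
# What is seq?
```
['M', 'N', 'O']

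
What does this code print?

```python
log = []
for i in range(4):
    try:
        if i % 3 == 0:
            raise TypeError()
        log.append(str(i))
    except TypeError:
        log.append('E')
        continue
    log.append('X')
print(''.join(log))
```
E1X2XE

continue in except skips rest of loop body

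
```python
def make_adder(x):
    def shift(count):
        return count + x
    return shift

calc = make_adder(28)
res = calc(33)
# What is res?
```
61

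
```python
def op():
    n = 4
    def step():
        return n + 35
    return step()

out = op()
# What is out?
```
39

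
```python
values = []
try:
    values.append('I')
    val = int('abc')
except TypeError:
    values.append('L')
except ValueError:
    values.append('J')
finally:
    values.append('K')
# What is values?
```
['I', 'J', 'K']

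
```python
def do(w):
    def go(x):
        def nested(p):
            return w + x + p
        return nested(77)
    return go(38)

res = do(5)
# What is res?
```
120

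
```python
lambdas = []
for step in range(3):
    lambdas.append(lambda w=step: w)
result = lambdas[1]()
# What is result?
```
1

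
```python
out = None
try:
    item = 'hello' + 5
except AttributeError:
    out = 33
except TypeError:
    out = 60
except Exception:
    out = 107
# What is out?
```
60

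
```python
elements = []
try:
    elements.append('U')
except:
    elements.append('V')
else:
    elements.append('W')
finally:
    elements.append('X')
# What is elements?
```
['U', 'W', 'X']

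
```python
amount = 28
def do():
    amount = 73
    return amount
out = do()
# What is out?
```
73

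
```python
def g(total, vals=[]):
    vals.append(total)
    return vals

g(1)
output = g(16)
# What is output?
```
[1, 16]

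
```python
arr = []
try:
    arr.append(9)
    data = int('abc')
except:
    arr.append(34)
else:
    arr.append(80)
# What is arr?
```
[9, 34]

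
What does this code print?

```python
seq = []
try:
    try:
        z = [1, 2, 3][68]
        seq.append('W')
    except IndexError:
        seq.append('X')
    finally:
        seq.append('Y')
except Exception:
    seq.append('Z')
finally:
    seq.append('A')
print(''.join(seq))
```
XYA

Both finally blocks run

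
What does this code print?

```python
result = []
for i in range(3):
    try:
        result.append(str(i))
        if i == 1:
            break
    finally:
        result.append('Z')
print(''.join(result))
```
0Z1Z

finally runs even when breaking out of loop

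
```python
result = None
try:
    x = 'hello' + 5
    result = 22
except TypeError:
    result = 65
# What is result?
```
65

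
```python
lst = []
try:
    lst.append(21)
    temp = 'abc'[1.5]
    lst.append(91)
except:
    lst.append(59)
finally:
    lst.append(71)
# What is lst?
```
[21, 59, 71]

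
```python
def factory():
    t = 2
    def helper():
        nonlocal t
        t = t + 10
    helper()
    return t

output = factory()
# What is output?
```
12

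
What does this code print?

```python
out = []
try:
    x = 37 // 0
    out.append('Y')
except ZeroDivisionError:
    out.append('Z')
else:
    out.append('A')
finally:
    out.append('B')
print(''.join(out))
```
ZB

Exception: except runs, else skipped, finally runs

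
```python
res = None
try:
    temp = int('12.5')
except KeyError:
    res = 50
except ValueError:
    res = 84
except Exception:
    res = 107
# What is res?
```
84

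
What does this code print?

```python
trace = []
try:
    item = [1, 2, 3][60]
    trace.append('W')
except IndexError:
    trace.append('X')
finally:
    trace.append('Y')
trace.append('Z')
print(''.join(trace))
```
XYZ

finally always runs, even after exception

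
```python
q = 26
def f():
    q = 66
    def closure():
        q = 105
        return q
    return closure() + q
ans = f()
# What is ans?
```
171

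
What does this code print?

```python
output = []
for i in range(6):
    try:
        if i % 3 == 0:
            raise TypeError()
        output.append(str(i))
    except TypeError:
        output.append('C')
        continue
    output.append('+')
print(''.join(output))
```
C1+2+C4+5+

continue in except skips rest of loop body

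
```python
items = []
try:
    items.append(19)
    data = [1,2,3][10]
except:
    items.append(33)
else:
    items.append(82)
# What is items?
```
[19, 33]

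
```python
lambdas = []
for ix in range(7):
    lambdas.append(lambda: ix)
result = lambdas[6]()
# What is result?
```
6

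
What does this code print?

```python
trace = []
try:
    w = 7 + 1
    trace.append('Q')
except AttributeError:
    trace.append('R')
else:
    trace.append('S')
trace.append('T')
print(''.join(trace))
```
QST

else block runs when no exception occurs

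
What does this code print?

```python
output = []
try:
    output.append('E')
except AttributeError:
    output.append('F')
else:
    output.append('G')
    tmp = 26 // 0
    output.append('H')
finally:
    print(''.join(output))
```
EG

Try succeeds, else appends 'G', ZeroDivisionError in else is uncaught, finally prints before exception propagates ('H' never appended)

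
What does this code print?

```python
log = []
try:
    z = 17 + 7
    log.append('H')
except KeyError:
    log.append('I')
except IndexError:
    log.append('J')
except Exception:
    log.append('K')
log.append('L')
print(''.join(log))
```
HL

No exception, try block completes normally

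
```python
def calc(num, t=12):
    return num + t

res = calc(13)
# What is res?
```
25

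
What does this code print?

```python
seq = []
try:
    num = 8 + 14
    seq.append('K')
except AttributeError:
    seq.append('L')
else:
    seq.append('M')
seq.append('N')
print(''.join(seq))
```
KMN

else block runs when no exception occurs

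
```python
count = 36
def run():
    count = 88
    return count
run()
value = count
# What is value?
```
36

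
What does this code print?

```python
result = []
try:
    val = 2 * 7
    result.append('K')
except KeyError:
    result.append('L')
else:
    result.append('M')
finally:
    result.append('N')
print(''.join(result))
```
KMN

else runs before finally when no exception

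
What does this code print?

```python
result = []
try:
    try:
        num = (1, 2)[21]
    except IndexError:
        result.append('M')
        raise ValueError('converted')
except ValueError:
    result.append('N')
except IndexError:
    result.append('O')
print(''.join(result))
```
MN

New ValueError raised, caught by outer ValueError handler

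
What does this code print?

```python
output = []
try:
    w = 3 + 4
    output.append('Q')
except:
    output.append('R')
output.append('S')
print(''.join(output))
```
QS

No exception, try block completes normally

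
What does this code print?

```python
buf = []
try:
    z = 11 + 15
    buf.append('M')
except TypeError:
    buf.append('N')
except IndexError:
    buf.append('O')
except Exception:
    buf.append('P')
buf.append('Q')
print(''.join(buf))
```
MQ

No exception, try block completes normally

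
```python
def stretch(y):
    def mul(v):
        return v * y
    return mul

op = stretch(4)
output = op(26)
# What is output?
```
104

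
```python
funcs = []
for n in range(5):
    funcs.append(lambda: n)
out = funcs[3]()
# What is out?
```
4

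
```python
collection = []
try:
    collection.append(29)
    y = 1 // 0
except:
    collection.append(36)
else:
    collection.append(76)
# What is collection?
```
[29, 36]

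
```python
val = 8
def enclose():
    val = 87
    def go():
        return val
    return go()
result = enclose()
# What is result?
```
87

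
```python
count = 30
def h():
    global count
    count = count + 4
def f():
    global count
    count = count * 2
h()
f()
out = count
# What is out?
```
68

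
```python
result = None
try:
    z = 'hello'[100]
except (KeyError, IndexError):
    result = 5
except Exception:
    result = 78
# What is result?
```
5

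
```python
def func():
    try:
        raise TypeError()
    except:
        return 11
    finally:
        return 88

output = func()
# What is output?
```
88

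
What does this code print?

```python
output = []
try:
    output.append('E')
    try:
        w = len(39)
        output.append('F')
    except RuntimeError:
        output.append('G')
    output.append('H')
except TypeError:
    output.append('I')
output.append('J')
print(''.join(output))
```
EIJ

Inner handler doesn't match, propagates to outer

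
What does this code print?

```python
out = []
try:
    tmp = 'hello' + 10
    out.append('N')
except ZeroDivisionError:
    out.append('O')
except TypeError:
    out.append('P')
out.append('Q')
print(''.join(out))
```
PQ

TypeError is caught by its specific handler, not ZeroDivisionError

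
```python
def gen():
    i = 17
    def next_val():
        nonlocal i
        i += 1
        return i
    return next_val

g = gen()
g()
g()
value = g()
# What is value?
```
20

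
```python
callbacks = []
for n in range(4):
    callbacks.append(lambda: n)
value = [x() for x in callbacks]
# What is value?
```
[3, 3, 3, 3]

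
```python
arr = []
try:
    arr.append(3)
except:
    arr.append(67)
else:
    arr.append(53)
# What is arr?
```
[3, 53]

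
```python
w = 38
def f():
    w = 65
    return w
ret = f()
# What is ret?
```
65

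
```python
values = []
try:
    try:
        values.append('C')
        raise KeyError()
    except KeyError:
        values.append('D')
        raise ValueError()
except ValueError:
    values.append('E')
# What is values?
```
['C', 'D', 'E']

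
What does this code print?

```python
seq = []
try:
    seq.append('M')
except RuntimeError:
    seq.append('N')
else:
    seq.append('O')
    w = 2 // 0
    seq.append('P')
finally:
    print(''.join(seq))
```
MO

Try succeeds, else appends 'O', ZeroDivisionError in else is uncaught, finally prints before exception propagates ('P' never appended)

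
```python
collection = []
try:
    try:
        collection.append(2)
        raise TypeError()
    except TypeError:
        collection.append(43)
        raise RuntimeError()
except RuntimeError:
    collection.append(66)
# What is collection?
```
[2, 43, 66]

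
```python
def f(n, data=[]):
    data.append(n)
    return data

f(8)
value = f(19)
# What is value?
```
[8, 19]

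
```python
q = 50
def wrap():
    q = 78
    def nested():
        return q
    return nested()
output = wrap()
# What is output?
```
78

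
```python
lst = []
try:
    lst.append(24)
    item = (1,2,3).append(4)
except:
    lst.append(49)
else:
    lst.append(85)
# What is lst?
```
[24, 49]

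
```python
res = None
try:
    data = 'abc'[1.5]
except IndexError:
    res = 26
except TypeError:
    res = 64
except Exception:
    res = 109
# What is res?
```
64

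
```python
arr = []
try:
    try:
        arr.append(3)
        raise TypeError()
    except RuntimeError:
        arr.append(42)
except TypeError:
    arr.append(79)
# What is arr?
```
[3, 79]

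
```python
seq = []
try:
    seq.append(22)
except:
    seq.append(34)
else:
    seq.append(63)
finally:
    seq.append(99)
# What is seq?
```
[22, 63, 99]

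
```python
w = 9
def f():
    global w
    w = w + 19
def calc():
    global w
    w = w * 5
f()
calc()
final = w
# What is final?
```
140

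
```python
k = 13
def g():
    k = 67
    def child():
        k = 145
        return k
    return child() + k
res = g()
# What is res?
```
212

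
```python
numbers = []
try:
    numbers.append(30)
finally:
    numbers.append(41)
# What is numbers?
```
[30, 41]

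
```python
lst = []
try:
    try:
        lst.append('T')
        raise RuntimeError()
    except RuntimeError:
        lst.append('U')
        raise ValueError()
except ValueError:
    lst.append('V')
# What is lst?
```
['T', 'U', 'V']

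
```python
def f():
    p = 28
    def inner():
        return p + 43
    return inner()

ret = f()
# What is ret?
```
71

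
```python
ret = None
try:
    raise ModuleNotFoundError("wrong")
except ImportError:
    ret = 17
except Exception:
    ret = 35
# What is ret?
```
17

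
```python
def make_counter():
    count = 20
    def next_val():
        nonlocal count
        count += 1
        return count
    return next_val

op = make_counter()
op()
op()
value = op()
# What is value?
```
23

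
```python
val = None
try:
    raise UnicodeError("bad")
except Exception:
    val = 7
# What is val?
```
7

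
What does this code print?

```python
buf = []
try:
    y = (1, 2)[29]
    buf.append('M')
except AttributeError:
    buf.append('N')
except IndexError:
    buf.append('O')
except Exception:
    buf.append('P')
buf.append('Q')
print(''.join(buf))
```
OQ

IndexError matches before generic Exception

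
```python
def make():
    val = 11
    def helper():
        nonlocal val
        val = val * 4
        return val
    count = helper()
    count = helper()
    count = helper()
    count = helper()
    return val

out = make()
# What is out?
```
2816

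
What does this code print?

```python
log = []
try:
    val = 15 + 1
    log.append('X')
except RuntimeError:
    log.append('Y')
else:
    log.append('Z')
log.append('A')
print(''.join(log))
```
XZA

else block runs when no exception occurs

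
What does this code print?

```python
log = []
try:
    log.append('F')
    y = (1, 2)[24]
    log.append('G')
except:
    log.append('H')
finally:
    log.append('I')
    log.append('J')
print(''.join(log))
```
FHIJ

Code before exception runs, then except, then all of finally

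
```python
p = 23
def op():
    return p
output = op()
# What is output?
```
23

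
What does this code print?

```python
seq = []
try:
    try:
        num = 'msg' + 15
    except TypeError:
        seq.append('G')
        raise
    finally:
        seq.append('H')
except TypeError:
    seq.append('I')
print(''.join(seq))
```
GHI

finally runs before re-raised exception propagates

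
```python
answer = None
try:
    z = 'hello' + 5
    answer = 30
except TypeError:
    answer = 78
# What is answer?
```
78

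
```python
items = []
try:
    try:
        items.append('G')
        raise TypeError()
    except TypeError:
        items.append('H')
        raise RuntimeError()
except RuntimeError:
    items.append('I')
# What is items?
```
['G', 'H', 'I']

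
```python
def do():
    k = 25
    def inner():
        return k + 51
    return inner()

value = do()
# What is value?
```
76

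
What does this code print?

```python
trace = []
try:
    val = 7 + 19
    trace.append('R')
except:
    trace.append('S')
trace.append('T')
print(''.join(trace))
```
RT

No exception, try block completes normally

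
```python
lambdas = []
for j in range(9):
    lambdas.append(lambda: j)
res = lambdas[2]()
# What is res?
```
8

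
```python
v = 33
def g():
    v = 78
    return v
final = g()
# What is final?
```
78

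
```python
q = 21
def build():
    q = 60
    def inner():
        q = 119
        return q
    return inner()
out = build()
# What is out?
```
119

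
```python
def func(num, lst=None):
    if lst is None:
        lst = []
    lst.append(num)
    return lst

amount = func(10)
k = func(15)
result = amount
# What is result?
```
[10]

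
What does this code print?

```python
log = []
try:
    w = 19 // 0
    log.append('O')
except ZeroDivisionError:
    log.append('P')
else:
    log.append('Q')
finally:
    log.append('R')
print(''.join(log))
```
PR

Exception: except runs, else skipped, finally runs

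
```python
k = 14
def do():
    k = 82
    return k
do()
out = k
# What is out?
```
14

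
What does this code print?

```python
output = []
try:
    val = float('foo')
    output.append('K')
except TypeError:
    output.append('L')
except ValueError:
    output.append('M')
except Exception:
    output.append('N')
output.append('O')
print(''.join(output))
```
MO

ValueError matches before generic Exception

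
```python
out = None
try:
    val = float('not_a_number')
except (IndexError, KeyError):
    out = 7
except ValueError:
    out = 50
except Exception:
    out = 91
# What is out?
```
50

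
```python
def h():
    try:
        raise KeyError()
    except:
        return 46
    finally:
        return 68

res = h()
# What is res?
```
68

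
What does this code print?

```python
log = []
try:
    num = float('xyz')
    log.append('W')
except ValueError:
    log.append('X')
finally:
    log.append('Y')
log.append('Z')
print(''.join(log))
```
XYZ

finally always runs, even after exception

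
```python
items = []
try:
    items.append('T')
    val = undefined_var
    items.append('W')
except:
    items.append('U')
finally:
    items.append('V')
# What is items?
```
['T', 'U', 'V']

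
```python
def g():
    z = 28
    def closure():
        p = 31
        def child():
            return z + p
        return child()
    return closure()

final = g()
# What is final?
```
59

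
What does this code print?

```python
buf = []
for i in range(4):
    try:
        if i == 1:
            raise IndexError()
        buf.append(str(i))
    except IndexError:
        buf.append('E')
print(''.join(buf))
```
0E23

Exception on i=1 caught, loop continues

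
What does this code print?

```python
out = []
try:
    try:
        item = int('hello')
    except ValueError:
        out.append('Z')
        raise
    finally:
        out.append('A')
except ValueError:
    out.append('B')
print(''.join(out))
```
ZAB

finally runs before re-raised exception propagates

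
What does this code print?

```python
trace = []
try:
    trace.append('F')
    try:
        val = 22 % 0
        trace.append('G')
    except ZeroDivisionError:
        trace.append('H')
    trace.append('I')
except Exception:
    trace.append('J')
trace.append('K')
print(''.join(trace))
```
FHIK

Inner exception caught by inner handler, outer continues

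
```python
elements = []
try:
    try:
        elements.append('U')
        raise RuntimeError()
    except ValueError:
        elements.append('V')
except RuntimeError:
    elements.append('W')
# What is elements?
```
['U', 'W']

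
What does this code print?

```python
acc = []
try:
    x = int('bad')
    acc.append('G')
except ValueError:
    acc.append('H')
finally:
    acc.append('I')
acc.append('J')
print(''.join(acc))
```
HIJ

finally always runs, even after exception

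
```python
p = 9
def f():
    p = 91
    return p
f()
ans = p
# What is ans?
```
9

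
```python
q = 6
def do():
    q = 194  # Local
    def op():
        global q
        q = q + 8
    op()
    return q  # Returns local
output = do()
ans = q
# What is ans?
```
14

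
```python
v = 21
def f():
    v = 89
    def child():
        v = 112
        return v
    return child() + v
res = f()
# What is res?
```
201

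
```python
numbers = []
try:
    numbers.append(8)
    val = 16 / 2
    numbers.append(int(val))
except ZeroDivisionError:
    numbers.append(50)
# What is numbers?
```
[8, 8]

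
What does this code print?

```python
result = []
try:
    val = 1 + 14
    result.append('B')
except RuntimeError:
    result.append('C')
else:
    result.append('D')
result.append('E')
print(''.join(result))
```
BDE

else block runs when no exception occurs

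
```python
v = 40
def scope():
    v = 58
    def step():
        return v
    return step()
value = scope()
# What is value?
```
58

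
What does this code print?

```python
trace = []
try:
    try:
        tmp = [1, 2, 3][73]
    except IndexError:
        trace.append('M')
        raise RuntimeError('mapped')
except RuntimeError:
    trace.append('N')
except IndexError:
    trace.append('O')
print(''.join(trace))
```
MN

New RuntimeError raised, caught by outer RuntimeError handler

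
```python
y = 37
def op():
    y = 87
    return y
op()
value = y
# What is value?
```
37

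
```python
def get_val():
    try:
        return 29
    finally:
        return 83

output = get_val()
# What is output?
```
83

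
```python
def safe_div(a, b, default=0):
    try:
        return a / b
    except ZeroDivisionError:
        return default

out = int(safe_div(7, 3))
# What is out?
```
2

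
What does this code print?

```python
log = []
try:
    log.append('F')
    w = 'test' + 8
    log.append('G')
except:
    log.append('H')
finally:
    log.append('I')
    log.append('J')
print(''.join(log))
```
FHIJ

Code before exception runs, then except, then all of finally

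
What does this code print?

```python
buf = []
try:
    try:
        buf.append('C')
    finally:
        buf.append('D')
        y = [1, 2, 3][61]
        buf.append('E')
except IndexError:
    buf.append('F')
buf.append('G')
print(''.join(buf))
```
CDFG

Exception in inner finally caught by outer except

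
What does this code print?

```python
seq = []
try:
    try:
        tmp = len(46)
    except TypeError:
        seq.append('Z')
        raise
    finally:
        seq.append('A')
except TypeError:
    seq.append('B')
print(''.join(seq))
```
ZAB

finally runs before re-raised exception propagates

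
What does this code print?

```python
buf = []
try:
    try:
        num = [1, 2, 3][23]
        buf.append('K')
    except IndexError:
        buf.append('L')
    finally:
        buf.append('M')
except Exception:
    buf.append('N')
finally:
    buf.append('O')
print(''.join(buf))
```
LMO

Both finally blocks run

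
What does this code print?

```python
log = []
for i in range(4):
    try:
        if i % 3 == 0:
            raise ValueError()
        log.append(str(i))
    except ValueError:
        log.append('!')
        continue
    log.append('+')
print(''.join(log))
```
!1+2+!

continue in except skips rest of loop body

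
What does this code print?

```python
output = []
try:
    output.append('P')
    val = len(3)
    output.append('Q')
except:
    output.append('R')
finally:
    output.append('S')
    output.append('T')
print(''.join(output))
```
PRST

Code before exception runs, then except, then all of finally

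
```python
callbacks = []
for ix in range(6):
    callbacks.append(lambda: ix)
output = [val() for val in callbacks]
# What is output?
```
[5, 5, 5, 5, 5, 5]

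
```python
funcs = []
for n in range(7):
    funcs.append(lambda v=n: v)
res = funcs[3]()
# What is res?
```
3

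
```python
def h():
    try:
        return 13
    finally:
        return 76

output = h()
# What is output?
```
76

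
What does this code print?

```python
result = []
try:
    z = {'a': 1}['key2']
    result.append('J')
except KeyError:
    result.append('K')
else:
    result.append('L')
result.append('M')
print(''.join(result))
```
KM

else block skipped when exception is caught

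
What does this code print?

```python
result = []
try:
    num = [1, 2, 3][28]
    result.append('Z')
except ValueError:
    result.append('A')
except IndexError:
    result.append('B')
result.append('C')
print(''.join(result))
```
BC

IndexError is caught by its specific handler, not ValueError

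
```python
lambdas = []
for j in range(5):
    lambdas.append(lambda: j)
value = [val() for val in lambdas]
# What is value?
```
[4, 4, 4, 4, 4]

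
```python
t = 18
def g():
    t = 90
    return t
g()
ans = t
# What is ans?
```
18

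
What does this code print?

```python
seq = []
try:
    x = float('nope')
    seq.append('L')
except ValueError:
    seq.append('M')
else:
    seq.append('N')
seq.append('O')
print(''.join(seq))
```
MO

else block skipped when exception is caught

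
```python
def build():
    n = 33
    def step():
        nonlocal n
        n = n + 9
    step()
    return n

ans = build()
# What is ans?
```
42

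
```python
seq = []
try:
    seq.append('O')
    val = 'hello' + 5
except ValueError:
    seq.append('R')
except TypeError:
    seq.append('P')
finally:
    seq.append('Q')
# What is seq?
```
['O', 'P', 'Q']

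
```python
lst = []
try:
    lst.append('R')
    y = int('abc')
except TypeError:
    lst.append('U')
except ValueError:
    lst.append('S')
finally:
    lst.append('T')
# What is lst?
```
['R', 'S', 'T']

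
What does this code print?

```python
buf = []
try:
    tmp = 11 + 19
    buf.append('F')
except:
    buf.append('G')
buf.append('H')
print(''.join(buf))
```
FH

No exception, try block completes normally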